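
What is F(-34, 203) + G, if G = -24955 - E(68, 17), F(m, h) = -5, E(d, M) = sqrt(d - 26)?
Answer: -24960 - sqrt(42) ≈ -24966.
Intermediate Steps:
E(d, M) = sqrt(-26 + d)
G = -24955 - sqrt(42) (G = -24955 - sqrt(-26 + 68) = -24955 - sqrt(42) ≈ -24961.)
F(-34, 203) + G = -5 + (-24955 - sqrt(42)) = -24960 - sqrt(42)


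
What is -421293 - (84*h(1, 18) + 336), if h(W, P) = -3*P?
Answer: -417093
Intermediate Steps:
-421293 - (84*h(1, 18) + 336) = -421293 - (84*(-3*18) + 336) = -421293 - (84*(-54) + 336) = -421293 - (-4536 + 336) = -421293 - 1*(-4200) = -421293 + 4200 = -417093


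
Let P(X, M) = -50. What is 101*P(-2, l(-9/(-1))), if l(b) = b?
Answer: -5050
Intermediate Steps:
101*P(-2, l(-9/(-1))) = 101*(-50) = -5050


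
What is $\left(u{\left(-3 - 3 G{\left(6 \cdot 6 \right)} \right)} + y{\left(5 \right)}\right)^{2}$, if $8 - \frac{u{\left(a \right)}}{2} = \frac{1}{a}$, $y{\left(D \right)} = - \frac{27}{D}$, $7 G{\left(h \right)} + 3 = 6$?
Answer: $\frac{27556}{225} \approx 122.47$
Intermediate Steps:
$G{\left(h \right)} = \frac{3}{7}$ ($G{\left(h \right)} = - \frac{3}{7} + \frac{1}{7} \cdot 6 = - \frac{3}{7} + \frac{6}{7} = \frac{3}{7}$)
$u{\left(a \right)} = 16 - \frac{2}{a}$
$\left(u{\left(-3 - 3 G{\left(6 \cdot 6 \right)} \right)} + y{\left(5 \right)}\right)^{2} = \left(\left(16 - \frac{2}{-3 - \frac{9}{7}}\right) - \frac{27}{5}\right)^{2} = \left(\left(16 - \frac{2}{- \frac{30}{7}}\right) - \frac{27}{5}\right)^{2} = \left(\left(16 - - \frac{7}{15}\right) - \frac{27}{5}\right)^{2} = \left(\left(16 + \frac{7}{15}\right) - \frac{27}{5}\right)^{2} = \left(\frac{247}{15} - \frac{27}{5}\right)^{2} = \left(\frac{166}{15}\right)^{2} = \frac{27556}{225}$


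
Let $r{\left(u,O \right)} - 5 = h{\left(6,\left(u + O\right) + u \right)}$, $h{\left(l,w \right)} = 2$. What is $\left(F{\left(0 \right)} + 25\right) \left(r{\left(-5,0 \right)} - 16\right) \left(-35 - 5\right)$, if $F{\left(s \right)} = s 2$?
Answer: $9000$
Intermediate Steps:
$F{\left(s \right)} = 2 s$
$r{\left(u,O \right)} = 7$ ($r{\left(u,O \right)} = 5 + 2 = 7$)
$\left(F{\left(0 \right)} + 25\right) \left(r{\left(-5,0 \right)} - 16\right) \left(-35 - 5\right) = \left(2 \cdot 0 + 25\right) \left(7 - 16\right) \left(-35 - 5\right) = \left(0 + 25\right) \left(-9\right) \left(-40\right) = 25 \left(-9\right) \left(-40\right) = \left(-225\right) \left(-40\right) = 9000$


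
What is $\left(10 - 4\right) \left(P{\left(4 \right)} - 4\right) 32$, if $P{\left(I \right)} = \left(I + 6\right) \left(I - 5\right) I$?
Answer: $-8448$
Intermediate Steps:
$P{\left(I \right)} = I \left(-5 + I\right) \left(6 + I\right)$ ($P{\left(I \right)} = \left(6 + I\right) \left(-5 + I\right) I = \left(-5 + I\right) \left(6 + I\right) I = I \left(-5 + I\right) \left(6 + I\right)$)
$\left(10 - 4\right) \left(P{\left(4 \right)} - 4\right) 32 = \left(10 - 4\right) \left(4 \left(-30 + 4 + 4^{2}\right) - 4\right) 32 = 6 \left(4 \left(-30 + 4 + 16\right) - 4\right) 32 = 6 \left(4 \left(-10\right) - 4\right) 32 = 6 \left(-40 - 4\right) 32 = 6 \left(-44\right) 32 = \left(-264\right) 32 = -8448$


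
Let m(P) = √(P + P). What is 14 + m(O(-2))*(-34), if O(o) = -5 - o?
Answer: 14 - 34*I*√6 ≈ 14.0 - 83.283*I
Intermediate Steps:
m(P) = √2*√P (m(P) = √(2*P) = √2*√P)
14 + m(O(-2))*(-34) = 14 + (√2*√(-5 - 1*(-2)))*(-34) = 14 + (√2*√(-5 + 2))*(-34) = 14 + (√2*√(-3))*(-34) = 14 + (√2*(I*√3))*(-34) = 14 + (I*√6)*(-34) = 14 - 34*I*√6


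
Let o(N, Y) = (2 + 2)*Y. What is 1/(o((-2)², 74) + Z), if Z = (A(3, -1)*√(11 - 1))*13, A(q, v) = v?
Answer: 148/42963 + 13*√10/85926 ≈ 0.0039233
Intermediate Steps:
o(N, Y) = 4*Y
Z = -13*√10 (Z = -√(11 - 1)*13 = -√10*13 = -13*√10 ≈ -41.110)
1/(o((-2)², 74) + Z) = 1/(4*74 - 13*√10) = 1/(296 - 13*√10)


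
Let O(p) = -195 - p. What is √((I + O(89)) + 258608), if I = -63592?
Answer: 2*√48683 ≈ 441.28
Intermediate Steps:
√((I + O(89)) + 258608) = √((-63592 + (-195 - 1*89)) + 258608) = √((-63592 + (-195 - 89)) + 258608) = √((-63592 - 284) + 258608) = √(-63876 + 258608) = √194732 = 2*√48683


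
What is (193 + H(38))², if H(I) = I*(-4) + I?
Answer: 6241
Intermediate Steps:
H(I) = -3*I (H(I) = -4*I + I = -3*I)
(193 + H(38))² = (193 - 3*38)² = (193 - 114)² = 79² = 6241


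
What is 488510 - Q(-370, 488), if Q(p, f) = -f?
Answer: 488998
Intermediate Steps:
488510 - Q(-370, 488) = 488510 - (-1)*488 = 488510 - 1*(-488) = 488510 + 488 = 488998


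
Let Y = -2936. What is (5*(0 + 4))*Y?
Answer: -58720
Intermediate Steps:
(5*(0 + 4))*Y = (5*(0 + 4))*(-2936) = (5*4)*(-2936) = 20*(-2936) = -58720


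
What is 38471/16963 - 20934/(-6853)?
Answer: 618745205/116247439 ≈ 5.3227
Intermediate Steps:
38471/16963 - 20934/(-6853) = 38471*(1/16963) - 20934*(-1/6853) = 38471/16963 + 20934/6853 = 618745205/116247439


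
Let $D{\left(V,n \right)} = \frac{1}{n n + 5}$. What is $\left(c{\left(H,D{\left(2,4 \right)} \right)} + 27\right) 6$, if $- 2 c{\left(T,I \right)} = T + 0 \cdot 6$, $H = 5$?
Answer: $147$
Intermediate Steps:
$D{\left(V,n \right)} = \frac{1}{5 + n^{2}}$ ($D{\left(V,n \right)} = \frac{1}{n^{2} + 5} = \frac{1}{5 + n^{2}}$)
$c{\left(T,I \right)} = - \frac{T}{2}$ ($c{\left(T,I \right)} = - \frac{T + 0 \cdot 6}{2} = - \frac{T + 0}{2} = - \frac{T}{2}$)
$\left(c{\left(H,D{\left(2,4 \right)} \right)} + 27\right) 6 = \left(\left(- \frac{1}{2}\right) 5 + 27\right) 6 = \left(- \frac{5}{2} + 27\right) 6 = \frac{49}{2} \cdot 6 = 147$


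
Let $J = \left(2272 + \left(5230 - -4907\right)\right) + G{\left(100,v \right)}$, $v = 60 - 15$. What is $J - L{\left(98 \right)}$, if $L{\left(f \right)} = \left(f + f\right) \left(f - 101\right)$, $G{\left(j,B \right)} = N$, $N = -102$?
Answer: $12895$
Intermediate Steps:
$v = 45$
$G{\left(j,B \right)} = -102$
$L{\left(f \right)} = 2 f \left(-101 + f\right)$
$J = 12307$ ($J = \left(2272 + \left(5230 - -4907\right)\right) - 102 = \left(2272 + \left(5230 + 4907\right)\right) - 102 = \left(2272 + 10137\right) - 102 = 12409 - 102 = 12307$)
$J - L{\left(98 \right)} = 12307 - 2 \cdot 98 \left(-101 + 98\right) = 12307 - 2 \cdot 98 \left(-3\right) = 12307 - -588 = 12307 + 588 = 12895$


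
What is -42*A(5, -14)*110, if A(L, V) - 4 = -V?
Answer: -83160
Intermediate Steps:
A(L, V) = 4 - V
-42*A(5, -14)*110 = -42*(4 - 1*(-14))*110 = -42*(4 + 14)*110 = -42*18*110 = -756*110 = -83160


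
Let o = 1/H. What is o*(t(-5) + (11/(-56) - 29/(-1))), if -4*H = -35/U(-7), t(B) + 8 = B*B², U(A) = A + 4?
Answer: 3501/98 ≈ 35.724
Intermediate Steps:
U(A) = 4 + A
t(B) = -8 + B³ (t(B) = -8 + B*B² = -8 + B³)
H = -35/12 (H = -(-35)/(4*(4 - 7)) = -(-35)/(4*(-3)) = -(-35)*(-1)/(4*3) = -¼*35/3 = -35/12 ≈ -2.9167)
o = -12/35 (o = 1/(-35/12) = -12/35 ≈ -0.34286)
o*(t(-5) + (11/(-56) - 29/(-1))) = -12*((-8 + (-5)³) + (11/(-56) - 29/(-1)))/35 = -12*((-8 - 125) + (11*(-1/56) - 29*(-1)))/35 = -12*(-133 + (-11/56 + 29))/35 = -12*(-133 + 1613/56)/35 = -12/35*(-5835/56) = 3501/98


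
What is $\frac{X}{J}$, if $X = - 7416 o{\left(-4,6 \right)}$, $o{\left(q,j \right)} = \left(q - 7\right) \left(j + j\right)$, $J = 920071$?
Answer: $\frac{978912}{920071} \approx 1.064$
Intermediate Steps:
$o{\left(q,j \right)} = 2 j \left(-7 + q\right)$ ($o{\left(q,j \right)} = \left(-7 + q\right) 2 j = 2 j \left(-7 + q\right)$)
$X = 978912$ ($X = - 7416 \cdot 2 \cdot 6 \left(-7 - 4\right) = - 7416 \cdot 2 \cdot 6 \left(-11\right) = \left(-7416\right) \left(-132\right) = 978912$)
$\frac{X}{J} = \frac{978912}{920071}$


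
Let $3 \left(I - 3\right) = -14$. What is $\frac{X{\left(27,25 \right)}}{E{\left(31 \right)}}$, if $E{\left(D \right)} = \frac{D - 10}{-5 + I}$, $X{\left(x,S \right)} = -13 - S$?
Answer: $\frac{760}{63} \approx 12.063$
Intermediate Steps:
$I = - \frac{5}{3}$ ($I = 3 + \frac{1}{3} \left(-14\right) = 3 - \frac{14}{3} = - \frac{5}{3} \approx -1.6667$)
$E{\left(D \right)} = \frac{3}{2} - \frac{3 D}{20}$ ($E{\left(D \right)} = \frac{D - 10}{-5 - \frac{5}{3}} = \frac{-10 + D}{- \frac{20}{3}} = \left(-10 + D\right) \left(- \frac{3}{20}\right) = \frac{3}{2} - \frac{3 D}{20}$)
$\frac{X{\left(27,25 \right)}}{E{\left(31 \right)}} = \frac{-13 - 25}{\frac{3}{2} - \frac{93}{20}} = - \frac{38}{- \frac{63}{20}} = \left(-38\right) \left(- \frac{20}{63}\right) = \frac{760}{63}$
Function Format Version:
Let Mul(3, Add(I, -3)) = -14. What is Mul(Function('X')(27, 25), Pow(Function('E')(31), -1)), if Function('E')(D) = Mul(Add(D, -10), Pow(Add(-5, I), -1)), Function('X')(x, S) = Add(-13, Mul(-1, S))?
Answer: Rational(760, 63) ≈ 12.063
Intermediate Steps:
I = Rational(-5, 3) (I = Add(3, Mul(Rational(1, 3), -14)) = Add(3, Rational(-14, 3)) = Rational(-5, 3) ≈ -1.6667)
Function('E')(D) = Add(Rational(3, 2), Mul(Rational(-3, 20), D)) (Function('E')(D) = Mul(Add(D, -10), Pow(Add(-5, Rational(-5, 3)), -1)) = Mul(Add(-10, D), Pow(Rational(-20, 3), -1)) = Mul(Add(-10, D), Rational(-3, 20)) = Add(Rational(3, 2), Mul(Rational(-3, 20), D)))
Mul(Function('X')(27, 25), Pow(Function('E')(31), -1)) = Mul(Add(-13, Mul(-1, 25)), Pow(Add(Rational(3, 2), Mul(Rational(-3, 20), 31)), -1)) = Mul(Add(-13, -25), Pow(Add(Rational(3, 2), Rational(-93, 20)), -1)) = Mul(-38, Pow(Rational(-63, 20), -1)) = Mul(-38, Rational(-20, 63)) = Rational(760, 63)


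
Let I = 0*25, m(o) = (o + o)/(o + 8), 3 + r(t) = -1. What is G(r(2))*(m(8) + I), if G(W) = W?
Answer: -4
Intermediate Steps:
r(t) = -4 (r(t) = -3 - 1 = -4)
m(o) = 2*o/(8 + o) (m(o) = (2*o)/(8 + o) = 2*o/(8 + o))
I = 0
G(r(2))*(m(8) + I) = -4*(2*8/(8 + 8) + 0) = -4*(2*8/16 + 0) = -4*(2*8*(1/16) + 0) = -4*(1 + 0) = -4*1 = -4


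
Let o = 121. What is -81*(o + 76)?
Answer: -15957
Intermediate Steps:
-81*(o + 76) = -81*(121 + 76) = -81*197 = -15957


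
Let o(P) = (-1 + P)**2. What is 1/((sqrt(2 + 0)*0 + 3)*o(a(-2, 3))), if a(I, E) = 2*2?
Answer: 1/27 ≈ 0.037037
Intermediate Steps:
a(I, E) = 4
1/((sqrt(2 + 0)*0 + 3)*o(a(-2, 3))) = 1/((sqrt(2 + 0)*0 + 3)*(-1 + 4)**2) = 1/((sqrt(2)*0 + 3)*3**2) = 1/((0 + 3)*9) = 1/(3*9) = 1/27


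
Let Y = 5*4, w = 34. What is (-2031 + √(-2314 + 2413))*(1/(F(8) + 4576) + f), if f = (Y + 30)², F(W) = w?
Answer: -23407277031/4610 + 34575003*√11/4610 ≈ -5.0526e+6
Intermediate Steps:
Y = 20
F(W) = 34
f = 2500 (f = (20 + 30)² = 50² = 2500)
(-2031 + √(-2314 + 2413))*(1/(F(8) + 4576) + f) = (-2031 + √(-2314 + 2413))*(1/(34 + 4576) + 2500) = (-2031 + √99)*(1/4610 + 2500) = (-2031 + 3*√11)*(1/4610 + 2500) = (-2031 + 3*√11)*(11525001/4610) = -23407277031/4610 + 34575003*√11/4610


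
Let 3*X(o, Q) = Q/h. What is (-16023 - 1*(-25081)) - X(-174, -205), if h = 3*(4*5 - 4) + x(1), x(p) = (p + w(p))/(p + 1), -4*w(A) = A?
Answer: 10517978/1161 ≈ 9059.4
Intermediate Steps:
w(A) = -A/4
x(p) = 3*p/(4*(1 + p)) (x(p) = (p - p/4)/(p + 1) = (3*p/4)/(1 + p) = 3*p/(4*(1 + p)))
h = 387/8 (h = 3*(4*5 - 4) + (3/4)*1/(1 + 1) = 3*(20 - 4) + (3/4)*1/2 = 3*16 + (3/4)*1*(1/2) = 48 + 3/8 = 387/8 ≈ 48.375)
X(o, Q) = 8*Q/1161 (X(o, Q) = (Q/(387/8))/3 = (Q*(8/387))/3 = (8*Q/387)/3 = 8*Q/1161)
(-16023 - 1*(-25081)) - X(-174, -205) = (-16023 - 1*(-25081)) - 8*(-205)/1161 = (-16023 + 25081) - 1*(-1640/1161) = 9058 + 1640/1161 = 10517978/1161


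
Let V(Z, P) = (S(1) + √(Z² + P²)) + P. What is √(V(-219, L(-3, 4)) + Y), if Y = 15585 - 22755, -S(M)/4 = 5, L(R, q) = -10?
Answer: √(-7200 + √48061) ≈ 83.551*I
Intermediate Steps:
S(M) = -20 (S(M) = -4*5 = -20)
V(Z, P) = -20 + P + √(P² + Z²) (V(Z, P) = (-20 + √(Z² + P²)) + P = (-20 + √(P² + Z²)) + P = -20 + P + √(P² + Z²))
Y = -7170
√(V(-219, L(-3, 4)) + Y) = √((-20 - 10 + √((-10)² + (-219)²)) - 7170) = √((-20 - 10 + √(100 + 47961)) - 7170) = √((-20 - 10 + √48061) - 7170) = √((-30 + √48061) - 7170) = √(-7200 + √48061)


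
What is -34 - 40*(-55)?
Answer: 2166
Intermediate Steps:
-34 - 40*(-55) = -34 + 2200 = 2166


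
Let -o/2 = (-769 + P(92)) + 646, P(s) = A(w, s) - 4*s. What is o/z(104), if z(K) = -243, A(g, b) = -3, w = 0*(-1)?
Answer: -988/243 ≈ -4.0658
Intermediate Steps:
w = 0
P(s) = -3 - 4*s
o = 988 (o = -2*((-769 + (-3 - 4*92)) + 646) = -2*((-769 + (-3 - 368)) + 646) = -2*((-769 - 371) + 646) = -2*(-1140 + 646) = -2*(-494) = 988)
o/z(104) = 988/(-243) = 988*(-1/243) = -988/243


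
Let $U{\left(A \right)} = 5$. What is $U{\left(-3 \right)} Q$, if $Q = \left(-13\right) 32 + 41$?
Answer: $-1875$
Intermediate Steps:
$Q = -375$ ($Q = -416 + 41 = -375$)
$U{\left(-3 \right)} Q = 5 \left(-375\right) = -1875$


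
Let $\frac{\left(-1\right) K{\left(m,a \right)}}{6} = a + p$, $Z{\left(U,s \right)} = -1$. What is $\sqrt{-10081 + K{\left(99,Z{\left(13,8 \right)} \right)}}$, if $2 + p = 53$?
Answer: $i \sqrt{10381} \approx 101.89 i$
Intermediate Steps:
$p = 51$ ($p = -2 + 53 = 51$)
$K{\left(m,a \right)} = -306 - 6 a$ ($K{\left(m,a \right)} = - 6 \left(a + 51\right) = - 6 \left(51 + a\right) = -306 - 6 a$)
$\sqrt{-10081 + K{\left(99,Z{\left(13,8 \right)} \right)}} = \sqrt{-10081 - 300} = \sqrt{-10381} = i \sqrt{10381}$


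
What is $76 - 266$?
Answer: $-190$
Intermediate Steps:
$76 - 266 = -190$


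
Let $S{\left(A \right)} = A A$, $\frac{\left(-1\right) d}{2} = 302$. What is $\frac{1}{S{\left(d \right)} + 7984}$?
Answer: $\frac{1}{372800} \approx 2.6824 \cdot 10^{-6}$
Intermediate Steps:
$d = -604$ ($d = \left(-2\right) 302 = -604$)
$S{\left(A \right)} = A^{2}$
$\frac{1}{S{\left(d \right)} + 7984} = \frac{1}{\left(-604\right)^{2} + 7984} = \frac{1}{364816 + 7984} = \frac{1}{372800}$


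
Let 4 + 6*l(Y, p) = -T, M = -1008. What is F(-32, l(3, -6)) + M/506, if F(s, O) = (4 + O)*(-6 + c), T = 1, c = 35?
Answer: 136379/1518 ≈ 89.841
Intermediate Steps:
l(Y, p) = -5/6 (l(Y, p) = -2/3 + (-1*1)/6 = -2/3 + (1/6)*(-1) = -2/3 - 1/6 = -5/6)
F(s, O) = 116 + 29*O (F(s, O) = (4 + O)*(-6 + 35) = (4 + O)*29 = 116 + 29*O)
F(-32, l(3, -6)) + M/506 = (116 + 29*(-5/6)) - 1008/506 = (116 - 145/6) - 1008*1/506 = 551/6 - 504/253 = 136379/1518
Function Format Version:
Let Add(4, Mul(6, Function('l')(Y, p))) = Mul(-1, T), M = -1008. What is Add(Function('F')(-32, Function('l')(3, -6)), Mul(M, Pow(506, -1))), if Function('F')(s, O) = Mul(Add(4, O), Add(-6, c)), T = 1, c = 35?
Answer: Rational(136379, 1518) ≈ 89.841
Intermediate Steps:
Function('l')(Y, p) = Rational(-5, 6) (Function('l')(Y, p) = Add(Rational(-2, 3), Mul(Rational(1, 6), Mul(-1, 1))) = Add(Rational(-2, 3), Mul(Rational(1, 6), -1)) = Add(Rational(-2, 3), Rational(-1, 6)) = Rational(-5, 6))
Function('F')(s, O) = Add(116, Mul(29, O)) (Function('F')(s, O) = Mul(Add(4, O), Add(-6, 35)) = Mul(Add(4, O), 29) = Add(116, Mul(29, O)))
Add(Function('F')(-32, Function('l')(3, -6)), Mul(M, Pow(506, -1))) = Add(Add(116, Mul(29, Rational(-5, 6))), Mul(-1008, Pow(506, -1))) = Add(Add(116, Rational(-145, 6)), Mul(-1008, Rational(1, 506))) = Add(Rational(551, 6), Rational(-504, 253)) = Rational(136379, 1518)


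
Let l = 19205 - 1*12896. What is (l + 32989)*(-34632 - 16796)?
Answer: -2021017544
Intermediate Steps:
l = 6309 (l = 19205 - 12896 = 6309)
(l + 32989)*(-34632 - 16796) = (6309 + 32989)*(-34632 - 16796) = 39298*(-51428) = -2021017544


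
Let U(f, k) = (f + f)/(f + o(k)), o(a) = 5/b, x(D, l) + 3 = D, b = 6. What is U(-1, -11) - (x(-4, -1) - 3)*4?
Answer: 52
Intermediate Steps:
x(D, l) = -3 + D
o(a) = ⅚ (o(a) = 5/6 = 5*(⅙) = ⅚)
U(f, k) = 2*f/(⅚ + f) (U(f, k) = (f + f)/(f + ⅚) = (2*f)/(⅚ + f) = 2*f/(⅚ + f))
U(-1, -11) - (x(-4, -1) - 3)*4 = 12*(-1)/(5 + 6*(-1)) - ((-3 - 4) - 3)*4 = 12*(-1)/(5 - 6) - (-7 - 3)*4 = 12*(-1)/(-1) - (-10)*4 = 12*(-1)*(-1) - 1*(-40) = 12 + 40 = 52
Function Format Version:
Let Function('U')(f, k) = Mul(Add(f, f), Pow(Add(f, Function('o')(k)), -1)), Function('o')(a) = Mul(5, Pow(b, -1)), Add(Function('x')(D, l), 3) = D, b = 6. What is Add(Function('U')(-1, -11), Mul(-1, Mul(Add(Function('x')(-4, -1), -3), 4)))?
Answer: 52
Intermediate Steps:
Function('x')(D, l) = Add(-3, D)
Function('o')(a) = Rational(5, 6) (Function('o')(a) = Mul(5, Pow(6, -1)) = Mul(5, Rational(1, 6)) = Rational(5, 6))
Function('U')(f, k) = Mul(2, f, Pow(Add(Rational(5, 6), f), -1)) (Function('U')(f, k) = Mul(Add(f, f), Pow(Add(f, Rational(5, 6)), -1)) = Mul(Mul(2, f), Pow(Add(Rational(5, 6), f), -1)) = Mul(2, f, Pow(Add(Rational(5, 6), f), -1)))
Add(Function('U')(-1, -11), Mul(-1, Mul(Add(Function('x')(-4, -1), -3), 4))) = Add(Mul(12, -1, Pow(Add(5, Mul(6, -1)), -1)), Mul(-1, Mul(Add(Add(-3, -4), -3), 4))) = Add(Mul(12, -1, Pow(Add(5, -6), -1)), Mul(-1, Mul(Add(-7, -3), 4))) = Add(Mul(12, -1, Pow(-1, -1)), Mul(-1, Mul(-10, 4))) = Add(Mul(12, -1, -1), Mul(-1, -40)) = Add(12, 40) = 52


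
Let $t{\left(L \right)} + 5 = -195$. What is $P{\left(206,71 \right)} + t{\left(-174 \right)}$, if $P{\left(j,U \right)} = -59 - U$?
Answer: $-330$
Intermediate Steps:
$t{\left(L \right)} = -200$ ($t{\left(L \right)} = -5 - 195 = -200$)
$P{\left(206,71 \right)} + t{\left(-174 \right)} = \left(-59 - 71\right) - 200 = -130 - 200 = -330$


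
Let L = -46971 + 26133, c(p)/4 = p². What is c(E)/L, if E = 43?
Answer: -3698/10419 ≈ -0.35493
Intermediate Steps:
c(p) = 4*p²
L = -20838
c(E)/L = (4*43²)/(-20838) = (4*1849)*(-1/20838) = 7396*(-1/20838) = -3698/10419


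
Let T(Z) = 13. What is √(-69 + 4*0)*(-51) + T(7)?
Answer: 13 - 51*I*√69 ≈ 13.0 - 423.64*I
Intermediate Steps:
√(-69 + 4*0)*(-51) + T(7) = √(-69 + 4*0)*(-51) + 13 = √(-69 + 0)*(-51) + 13 = √(-69)*(-51) + 13 = (I*√69)*(-51) + 13 = -51*I*√69 + 13 = 13 - 51*I*√69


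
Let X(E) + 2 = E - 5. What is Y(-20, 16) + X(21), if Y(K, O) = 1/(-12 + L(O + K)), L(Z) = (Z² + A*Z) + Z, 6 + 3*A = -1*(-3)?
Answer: 57/4 ≈ 14.250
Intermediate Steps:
X(E) = -7 + E (X(E) = -2 + (E - 5) = -2 + (-5 + E) = -7 + E)
A = -1 (A = -2 + (-1*(-3))/3 = -2 + (⅓)*3 = -2 + 1 = -1)
L(Z) = Z² (L(Z) = (Z² - Z) + Z = Z²)
Y(K, O) = 1/(-12 + (K + O)²) (Y(K, O) = 1/(-12 + (O + K)²) = 1/(-12 + (K + O)²))
Y(-20, 16) + X(21) = 1/(-12 + (-20 + 16)²) + (-7 + 21) = 1/(-12 + (-4)²) + 14 = 1/(-12 + 16) + 14 = 1/4 + 14 = ¼ + 14 = 57/4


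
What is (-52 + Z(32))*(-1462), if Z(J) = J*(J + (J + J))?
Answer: -4415240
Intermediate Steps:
Z(J) = 3*J² (Z(J) = J*(J + 2*J) = J*(3*J) = 3*J²)
(-52 + Z(32))*(-1462) = (-52 + 3*32²)*(-1462) = (-52 + 3*1024)*(-1462) = (-52 + 3072)*(-1462) = 3020*(-1462) = -4415240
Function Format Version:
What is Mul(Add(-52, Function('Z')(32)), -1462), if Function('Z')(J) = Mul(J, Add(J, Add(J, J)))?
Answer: -4415240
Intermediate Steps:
Function('Z')(J) = Mul(3, Pow(J, 2)) (Function('Z')(J) = Mul(J, Add(J, Mul(2, J))) = Mul(J, Mul(3, J)) = Mul(3, Pow(J, 2)))
Mul(Add(-52, Function('Z')(32)), -1462) = Mul(Add(-52, Mul(3, Pow(32, 2))), -1462) = Mul(Add(-52, Mul(3, 1024)), -1462) = Mul(Add(-52, 3072), -1462) = Mul(3020, -1462) = -4415240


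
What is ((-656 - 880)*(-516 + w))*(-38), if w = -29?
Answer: -31810560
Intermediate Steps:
((-656 - 880)*(-516 + w))*(-38) = ((-656 - 880)*(-516 - 29))*(-38) = -1536*(-545)*(-38) = 837120*(-38) = -31810560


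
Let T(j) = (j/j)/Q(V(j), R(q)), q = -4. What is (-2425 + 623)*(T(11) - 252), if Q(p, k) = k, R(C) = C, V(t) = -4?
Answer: 909109/2 ≈ 4.5455e+5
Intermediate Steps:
T(j) = -¼ (T(j) = (j/j)/(-4) = 1*(-¼) = -¼)
(-2425 + 623)*(T(11) - 252) = (-2425 + 623)*(-¼ - 252) = -1802*(-1009/4) = 909109/2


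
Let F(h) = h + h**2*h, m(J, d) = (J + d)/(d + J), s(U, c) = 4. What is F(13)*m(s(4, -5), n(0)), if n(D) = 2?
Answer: 2210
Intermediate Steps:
m(J, d) = 1 (m(J, d) = (J + d)/(J + d) = 1)
F(h) = h + h**3
F(13)*m(s(4, -5), n(0)) = (13 + 13**3)*1 = (13 + 2197)*1 = 2210*1 = 2210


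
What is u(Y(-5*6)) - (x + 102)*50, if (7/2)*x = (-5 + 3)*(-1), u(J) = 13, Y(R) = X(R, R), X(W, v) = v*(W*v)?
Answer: -35809/7 ≈ -5115.6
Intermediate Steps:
X(W, v) = W*v²
Y(R) = R³ (Y(R) = R*R² = R³)
x = 4/7 (x = 2*((-5 + 3)*(-1))/7 = 2*(-2*(-1))/7 = (2/7)*2 = 4/7 ≈ 0.57143)
u(Y(-5*6)) - (x + 102)*50 = 13 - (4/7 + 102)*50 = 13 - 718*50/7 = 13 - 1*35900/7 = 13 - 35900/7 = -35809/7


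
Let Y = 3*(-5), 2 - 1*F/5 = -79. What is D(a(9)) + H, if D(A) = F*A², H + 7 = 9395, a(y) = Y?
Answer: 100513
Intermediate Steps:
F = 405 (F = 10 - 5*(-79) = 10 + 395 = 405)
Y = -15
a(y) = -15
H = 9388 (H = -7 + 9395 = 9388)
D(A) = 405*A²
D(a(9)) + H = 405*(-15)² + 9388 = 405*225 + 9388 = 91125 + 9388 = 100513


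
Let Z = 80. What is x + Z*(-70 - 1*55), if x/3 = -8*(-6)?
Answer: -9856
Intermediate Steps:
x = 144 (x = 3*(-8*(-6)) = 3*48 = 144)
x + Z*(-70 - 1*55) = 144 + 80*(-70 - 1*55) = 144 + 80*(-70 - 55) = 144 + 80*(-125) = 144 - 10000 = -9856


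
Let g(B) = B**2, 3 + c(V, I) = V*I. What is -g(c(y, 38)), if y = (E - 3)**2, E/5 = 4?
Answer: -120538441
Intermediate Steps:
E = 20 (E = 5*4 = 20)
y = 289 (y = (20 - 3)**2 = 17**2 = 289)
c(V, I) = -3 + I*V (c(V, I) = -3 + V*I = -3 + I*V)
-g(c(y, 38)) = -(-3 + 38*289)**2 = -(-3 + 10982)**2 = -1*10979**2 = -1*120538441 = -120538441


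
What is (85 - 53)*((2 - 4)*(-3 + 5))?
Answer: -128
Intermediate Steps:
(85 - 53)*((2 - 4)*(-3 + 5)) = 32*(-2*2) = 32*(-4) = -128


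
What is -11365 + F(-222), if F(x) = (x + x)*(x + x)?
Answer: 185771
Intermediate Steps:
F(x) = 4*x² (F(x) = (2*x)*(2*x) = 4*x²)
-11365 + F(-222) = -11365 + 4*(-222)² = -11365 + 4*49284 = -11365 + 197136 = 185771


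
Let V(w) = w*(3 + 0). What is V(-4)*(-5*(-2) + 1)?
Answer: -132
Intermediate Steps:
V(w) = 3*w (V(w) = w*3 = 3*w)
V(-4)*(-5*(-2) + 1) = (3*(-4))*(-5*(-2) + 1) = -12*(10 + 1) = -12*11 = -132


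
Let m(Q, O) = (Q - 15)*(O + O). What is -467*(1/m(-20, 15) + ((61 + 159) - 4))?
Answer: -105915133/1050 ≈ -1.0087e+5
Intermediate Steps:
m(Q, O) = 2*O*(-15 + Q) (m(Q, O) = (-15 + Q)*(2*O) = 2*O*(-15 + Q))
-467*(1/m(-20, 15) + ((61 + 159) - 4)) = -467*(1/(2*15*(-15 - 20)) + ((61 + 159) - 4)) = -467*(1/(2*15*(-35)) + (220 - 4)) = -467*(1/(-1050) + 216) = -467*(-1/1050 + 216) = -467*226799/1050 = -105915133/1050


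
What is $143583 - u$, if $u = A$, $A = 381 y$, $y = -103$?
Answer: $182826$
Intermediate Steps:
$A = -39243$ ($A = 381 \left(-103\right) = -39243$)
$u = -39243$
$143583 - u = 143583 - -39243 = 143583 + 39243 = 182826$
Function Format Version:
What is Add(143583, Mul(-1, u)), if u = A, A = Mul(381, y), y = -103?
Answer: 182826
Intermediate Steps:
A = -39243 (A = Mul(381, -103) = -39243)
u = -39243
Add(143583, Mul(-1, u)) = Add(143583, Mul(-1, -39243)) = Add(143583, 39243) = 182826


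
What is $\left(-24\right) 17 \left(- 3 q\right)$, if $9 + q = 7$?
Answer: $-2448$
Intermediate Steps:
$q = -2$ ($q = -9 + 7 = -2$)
$\left(-24\right) 17 \left(- 3 q\right) = \left(-24\right) 17 \left(\left(-3\right) \left(-2\right)\right) = \left(-408\right) 6 = -2448$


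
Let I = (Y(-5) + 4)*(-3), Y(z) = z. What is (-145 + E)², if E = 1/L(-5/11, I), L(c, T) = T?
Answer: 188356/9 ≈ 20928.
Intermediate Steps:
I = 3 (I = (-5 + 4)*(-3) = -1*(-3) = 3)
E = ⅓ (E = 1/3 = ⅓ ≈ 0.33333)
(-145 + E)² = (-145 + ⅓)² = (-434/3)² = 188356/9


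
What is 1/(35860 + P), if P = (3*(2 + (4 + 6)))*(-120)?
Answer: 1/31540 ≈ 3.1706e-5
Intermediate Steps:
P = -4320 (P = (3*(2 + 10))*(-120) = (3*12)*(-120) = 36*(-120) = -4320)
1/(35860 + P) = 1/(35860 - 4320) = 1/31540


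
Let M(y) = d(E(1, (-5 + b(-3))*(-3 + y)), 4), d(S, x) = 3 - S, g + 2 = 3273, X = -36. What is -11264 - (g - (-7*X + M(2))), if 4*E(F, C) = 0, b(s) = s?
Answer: -14280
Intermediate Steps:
g = 3271 (g = -2 + 3273 = 3271)
E(F, C) = 0 (E(F, C) = (¼)*0 = 0)
M(y) = 3 (M(y) = 3 - 1*0 = 3 + 0 = 3)
-11264 - (g - (-7*X + M(2))) = -11264 - (3271 - (-7*(-36) + 3)) = -11264 - (3271 - (252 + 3)) = -11264 - (3271 - 1*255) = -11264 - (3271 - 255) = -11264 - 1*3016 = -11264 - 3016 = -14280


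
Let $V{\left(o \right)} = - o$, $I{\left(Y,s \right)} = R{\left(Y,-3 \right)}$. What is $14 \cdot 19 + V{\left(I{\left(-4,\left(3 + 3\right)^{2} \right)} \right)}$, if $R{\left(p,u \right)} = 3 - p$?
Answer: $259$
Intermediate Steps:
$I{\left(Y,s \right)} = 3 - Y$
$14 \cdot 19 + V{\left(I{\left(-4,\left(3 + 3\right)^{2} \right)} \right)} = 14 \cdot 19 - \left(3 - -4\right) = 266 - \left(3 + 4\right) = 266 - 7 = 259$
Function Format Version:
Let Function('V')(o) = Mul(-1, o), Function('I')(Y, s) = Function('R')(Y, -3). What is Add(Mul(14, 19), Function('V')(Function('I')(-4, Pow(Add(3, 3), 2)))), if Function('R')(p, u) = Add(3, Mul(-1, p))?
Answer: 259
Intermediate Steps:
Function('I')(Y, s) = Add(3, Mul(-1, Y))
Add(Mul(14, 19), Function('V')(Function('I')(-4, Pow(Add(3, 3), 2)))) = Add(Mul(14, 19), Mul(-1, Add(3, Mul(-1, -4)))) = Add(266, Mul(-1, Add(3, 4))) = Add(266, Mul(-1, 7)) = Add(266, -7) = 259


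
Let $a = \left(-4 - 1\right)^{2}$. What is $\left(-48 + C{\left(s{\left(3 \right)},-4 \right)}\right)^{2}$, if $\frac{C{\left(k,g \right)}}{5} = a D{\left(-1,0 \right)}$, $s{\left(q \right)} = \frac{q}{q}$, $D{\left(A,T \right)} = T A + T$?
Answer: $2304$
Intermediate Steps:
$D{\left(A,T \right)} = T + A T$ ($D{\left(A,T \right)} = A T + T = T + A T$)
$a = 25$ ($a = \left(-4 - 1\right)^{2} = \left(-5\right)^{2} = 25$)
$s{\left(q \right)} = 1$
$C{\left(k,g \right)} = 0$ ($C{\left(k,g \right)} = 5 \cdot 25 \cdot 0 \left(1 - 1\right) = 5 \cdot 25 \cdot 0 \cdot 0 = 5 \cdot 25 \cdot 0 = 5 \cdot 0 = 0$)
$\left(-48 + C{\left(s{\left(3 \right)},-4 \right)}\right)^{2} = \left(-48 + 0\right)^{2} = \left(-48\right)^{2} = 2304$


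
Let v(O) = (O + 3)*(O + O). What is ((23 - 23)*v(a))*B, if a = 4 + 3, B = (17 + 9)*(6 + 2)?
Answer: 0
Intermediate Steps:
B = 208 (B = 26*8 = 208)
a = 7
v(O) = 2*O*(3 + O) (v(O) = (3 + O)*(2*O) = 2*O*(3 + O))
((23 - 23)*v(a))*B = ((23 - 23)*(2*7*(3 + 7)))*208 = (0*(2*7*10))*208 = (0*140)*208 = 0*208 = 0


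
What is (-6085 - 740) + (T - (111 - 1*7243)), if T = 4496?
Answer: 4803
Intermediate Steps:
(-6085 - 740) + (T - (111 - 1*7243)) = (-6085 - 740) + (4496 - (111 - 1*7243)) = -6825 + (4496 - (111 - 7243)) = -6825 + (4496 - 1*(-7132)) = -6825 + (4496 + 7132) = -6825 + 11628 = 4803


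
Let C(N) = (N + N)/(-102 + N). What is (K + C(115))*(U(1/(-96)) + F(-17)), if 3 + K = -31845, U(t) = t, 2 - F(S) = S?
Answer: -377173231/624 ≈ -6.0444e+5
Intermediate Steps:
F(S) = 2 - S
K = -31848 (K = -3 - 31845 = -31848)
C(N) = 2*N/(-102 + N) (C(N) = (2*N)/(-102 + N) = 2*N/(-102 + N))
(K + C(115))*(U(1/(-96)) + F(-17)) = (-31848 + 2*115/(-102 + 115))*(1/(-96) + (2 - 1*(-17))) = (-31848 + 2*115/13)*(-1/96 + (2 + 17)) = (-31848 + 2*115*(1/13))*(-1/96 + 19) = (-31848 + 230/13)*(1823/96) = -413794/13*1823/96 = -377173231/624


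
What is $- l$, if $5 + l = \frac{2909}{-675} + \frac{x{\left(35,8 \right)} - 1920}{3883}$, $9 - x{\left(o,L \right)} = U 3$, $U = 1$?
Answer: $\frac{2335702}{238275} \approx 9.8026$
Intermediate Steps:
$x{\left(o,L \right)} = 6$ ($x{\left(o,L \right)} = 9 - 1 \cdot 3 = 9 - 3 = 6$)
$l = - \frac{2335702}{238275}$ ($l = -5 + \left(\frac{2909}{-675} + \frac{6 - 1920}{3883}\right) = -5 + \left(2909 \left(- \frac{1}{675}\right) + \left(6 - 1920\right) \frac{1}{3883}\right) = -5 - \frac{1144327}{238275} = - \frac{2335702}{238275} \approx -9.8026$)
$- l = \left(-1\right) \left(- \frac{2335702}{238275}\right) = \frac{2335702}{238275}$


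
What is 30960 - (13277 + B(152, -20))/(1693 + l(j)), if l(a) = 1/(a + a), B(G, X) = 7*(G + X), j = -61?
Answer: 6392900678/206545 ≈ 30952.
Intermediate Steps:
B(G, X) = 7*G + 7*X
l(a) = 1/(2*a)
30960 - (13277 + B(152, -20))/(1693 + l(j)) = 30960 - (13277 + (7*152 + 7*(-20)))/(1693 + (½)/(-61)) = 30960 - (13277 + (1064 - 140))/(1693 + (½)*(-1/61)) = 30960 - (13277 + 924)/(1693 - 1/122) = 30960 - 14201/206545/122 = 30960 - 14201*122/206545 = 30960 - 1*1732522/206545 = 30960 - 1732522/206545 = 6392900678/206545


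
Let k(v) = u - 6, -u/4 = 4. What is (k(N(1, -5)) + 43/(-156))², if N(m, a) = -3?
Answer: 12075625/24336 ≈ 496.20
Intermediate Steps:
u = -16 (u = -4*4 = -16)
k(v) = -22 (k(v) = -16 - 6 = -22)
(k(N(1, -5)) + 43/(-156))² = (-22 + 43/(-156))² = (-22 + 43*(-1/156))² = (-22 - 43/156)² = (-3475/156)² = 12075625/24336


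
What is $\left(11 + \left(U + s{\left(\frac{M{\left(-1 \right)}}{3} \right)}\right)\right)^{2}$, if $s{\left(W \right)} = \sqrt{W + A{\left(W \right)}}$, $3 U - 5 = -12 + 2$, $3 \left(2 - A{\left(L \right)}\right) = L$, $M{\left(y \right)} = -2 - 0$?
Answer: $\frac{\left(28 + \sqrt{14}\right)^{2}}{9} \approx 111.95$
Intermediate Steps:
$M{\left(y \right)} = -2$ ($M{\left(y \right)} = -2 + 0 = -2$)
$A{\left(L \right)} = 2 - \frac{L}{3}$
$U = - \frac{5}{3}$ ($U = \frac{5}{3} + \frac{-12 + 2}{3} = \frac{5}{3} + \frac{1}{3} \left(-10\right) = \frac{5}{3} - \frac{10}{3} = - \frac{5}{3} \approx -1.6667$)
$s{\left(W \right)} = \sqrt{2 + \frac{2 W}{3}}$ ($s{\left(W \right)} = \sqrt{W - \left(-2 + \frac{W}{3}\right)} = \sqrt{2 + \frac{2 W}{3}}$)
$\left(11 + \left(U + s{\left(\frac{M{\left(-1 \right)}}{3} \right)}\right)\right)^{2} = \left(11 - \left(\frac{5}{3} - \frac{\sqrt{18 + 6 \left(- \frac{2}{3}\right)}}{3}\right)\right)^{2} = \left(11 - \left(\frac{5}{3} - \frac{\sqrt{18 - 4}}{3}\right)\right)^{2} = \left(11 - \left(\frac{5}{3} - \frac{\sqrt{14}}{3}\right)\right)^{2} = \left(\frac{28}{3} + \frac{\sqrt{14}}{3}\right)^{2}$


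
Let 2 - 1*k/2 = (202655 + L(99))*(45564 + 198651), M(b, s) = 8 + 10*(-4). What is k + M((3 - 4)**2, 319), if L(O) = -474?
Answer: -98751265858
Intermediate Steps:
M(b, s) = -32 (M(b, s) = 8 - 40 = -32)
k = -98751265826 (k = 4 - 2*(202655 - 474)*(45564 + 198651) = 4 - 404362*244215 = 4 - 2*49375632915 = 4 - 98751265830 = -98751265826)
k + M((3 - 4)**2, 319) = -98751265826 - 32 = -98751265858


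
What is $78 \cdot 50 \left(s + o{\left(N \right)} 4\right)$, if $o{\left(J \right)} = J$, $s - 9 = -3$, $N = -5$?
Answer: $-54600$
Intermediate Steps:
$s = 6$ ($s = 9 - 3 = 6$)
$78 \cdot 50 \left(s + o{\left(N \right)} 4\right) = 78 \cdot 50 \left(6 - 20\right) = 3900 \left(6 - 20\right) = 3900 \left(-14\right) = -54600$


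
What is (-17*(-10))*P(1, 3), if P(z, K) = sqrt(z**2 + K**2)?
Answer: 170*sqrt(10) ≈ 537.59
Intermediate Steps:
P(z, K) = sqrt(K**2 + z**2)
(-17*(-10))*P(1, 3) = (-17*(-10))*sqrt(3**2 + 1**2) = 170*sqrt(9 + 1) = 170*sqrt(10)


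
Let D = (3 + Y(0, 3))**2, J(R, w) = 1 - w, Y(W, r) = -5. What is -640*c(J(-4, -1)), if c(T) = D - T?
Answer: -1280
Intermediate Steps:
D = 4 (D = (3 - 5)**2 = (-2)**2 = 4)
c(T) = 4 - T
-640*c(J(-4, -1)) = -640*(4 - (1 - 1*(-1))) = -640*(4 - (1 + 1)) = -640*(4 - 1*2) = -640*(4 - 2) = -640*2 = -1280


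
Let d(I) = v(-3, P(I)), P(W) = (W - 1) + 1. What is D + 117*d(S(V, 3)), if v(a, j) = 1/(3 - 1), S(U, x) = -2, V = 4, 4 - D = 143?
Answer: -161/2 ≈ -80.500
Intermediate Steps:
D = -139 (D = 4 - 1*143 = 4 - 143 = -139)
P(W) = W (P(W) = (-1 + W) + 1 = W)
v(a, j) = ½ (v(a, j) = 1/2 = ½)
d(I) = ½
D + 117*d(S(V, 3)) = -139 + 117*(½) = -139 + 117/2 = -161/2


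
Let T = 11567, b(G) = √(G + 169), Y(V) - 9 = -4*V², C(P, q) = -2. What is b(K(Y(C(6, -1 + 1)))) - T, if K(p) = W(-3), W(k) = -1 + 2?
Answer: -11567 + √170 ≈ -11554.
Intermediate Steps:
W(k) = 1
Y(V) = 9 - 4*V²
K(p) = 1
b(G) = √(169 + G)
b(K(Y(C(6, -1 + 1)))) - T = √(169 + 1) - 1*11567 = √170 - 11567 = -11567 + √170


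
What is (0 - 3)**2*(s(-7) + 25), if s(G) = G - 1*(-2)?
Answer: 180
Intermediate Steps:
s(G) = 2 + G (s(G) = G + 2 = 2 + G)
(0 - 3)**2*(s(-7) + 25) = (0 - 3)**2*((2 - 7) + 25) = (-3)**2*(-5 + 25) = 9*20 = 180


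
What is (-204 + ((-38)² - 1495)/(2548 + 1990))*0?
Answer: 0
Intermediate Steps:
(-204 + ((-38)² - 1495)/(2548 + 1990))*0 = (-204 + (1444 - 1495)/4538)*0 = (-204 - 51*1/4538)*0 = (-204 - 51/4538)*0 = -925803/4538*0 = 0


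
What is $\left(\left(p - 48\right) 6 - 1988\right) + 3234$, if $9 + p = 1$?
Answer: $910$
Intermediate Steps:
$p = -8$ ($p = -9 + 1 = -8$)
$\left(\left(p - 48\right) 6 - 1988\right) + 3234 = \left(\left(-8 - 48\right) 6 - 1988\right) + 3234 = \left(\left(-56\right) 6 - 1988\right) + 3234 = \left(-336 - 1988\right) + 3234 = -2324 + 3234 = 910$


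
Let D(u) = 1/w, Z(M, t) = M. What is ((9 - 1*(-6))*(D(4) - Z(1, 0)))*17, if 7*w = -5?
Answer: -612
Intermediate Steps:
w = -5/7 (w = (⅐)*(-5) = -5/7 ≈ -0.71429)
D(u) = -7/5 (D(u) = 1/(-5/7) = -7/5)
((9 - 1*(-6))*(D(4) - Z(1, 0)))*17 = ((9 - 1*(-6))*(-7/5 - 1*1))*17 = ((9 + 6)*(-7/5 - 1))*17 = (15*(-12/5))*17 = -36*17 = -612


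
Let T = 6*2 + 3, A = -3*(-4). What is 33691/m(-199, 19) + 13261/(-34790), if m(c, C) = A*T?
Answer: 116972291/626220 ≈ 186.79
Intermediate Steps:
A = 12
T = 15 (T = 12 + 3 = 15)
m(c, C) = 180 (m(c, C) = 12*15 = 180)
33691/m(-199, 19) + 13261/(-34790) = 33691/180 + 13261/(-34790) = 33691*(1/180) + 13261*(-1/34790) = 33691/180 - 13261/34790 = 116972291/626220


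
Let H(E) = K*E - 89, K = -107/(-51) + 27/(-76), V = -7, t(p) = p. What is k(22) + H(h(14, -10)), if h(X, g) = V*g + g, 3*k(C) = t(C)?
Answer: 22190/969 ≈ 22.900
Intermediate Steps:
k(C) = C/3
K = 6755/3876 (K = -107*(-1/51) + 27*(-1/76) = 107/51 - 27/76 = 6755/3876 ≈ 1.7428)
h(X, g) = -6*g (h(X, g) = -7*g + g = -6*g)
H(E) = -89 + 6755*E/3876 (H(E) = 6755*E/3876 - 89 = -89 + 6755*E/3876)
k(22) + H(h(14, -10)) = (⅓)*22 + (-89 + 6755*(-6*(-10))/3876) = 22/3 + (-89 + (6755/3876)*60) = 22/3 + (-89 + 33775/323) = 22/3 + 5028/323 = 22190/969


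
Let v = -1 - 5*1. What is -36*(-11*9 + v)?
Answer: 3780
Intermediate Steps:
v = -6 (v = -1 - 5 = -6)
-36*(-11*9 + v) = -36*(-11*9 - 6) = -36*(-99 - 6) = -36*(-105) = 3780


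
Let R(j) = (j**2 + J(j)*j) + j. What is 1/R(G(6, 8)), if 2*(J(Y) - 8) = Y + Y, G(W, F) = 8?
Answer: 1/200 ≈ 0.0050000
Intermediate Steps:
J(Y) = 8 + Y (J(Y) = 8 + (Y + Y)/2 = 8 + (2*Y)/2 = 8 + Y)
R(j) = j + j**2 + j*(8 + j) (R(j) = (j**2 + (8 + j)*j) + j = (j**2 + j*(8 + j)) + j = j + j**2 + j*(8 + j))
1/R(G(6, 8)) = 1/(8*(9 + 2*8)) = 1/(8*(9 + 16)) = 1/(8*25) = 1/200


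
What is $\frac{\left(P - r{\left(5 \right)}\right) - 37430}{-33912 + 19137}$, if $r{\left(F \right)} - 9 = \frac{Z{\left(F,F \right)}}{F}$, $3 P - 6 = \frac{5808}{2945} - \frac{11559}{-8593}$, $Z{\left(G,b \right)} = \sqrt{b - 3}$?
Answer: $\frac{315789050704}{124633946125} + \frac{\sqrt{2}}{73875} \approx 2.5338$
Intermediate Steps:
$Z{\left(G,b \right)} = \sqrt{-3 + b}$
$P = \frac{78595903}{25306385}$ ($P = 2 + \frac{\frac{5808}{2945} - \frac{11559}{-8593}}{3} = 2 + \frac{5808 \cdot \frac{1}{2945} - - \frac{11559}{8593}}{3} = 2 + \frac{\frac{5808}{2945} + \frac{11559}{8593}}{3} = 2 + \frac{1}{3} \cdot \frac{83949399}{25306385} = 2 + \frac{27983133}{25306385} = \frac{78595903}{25306385} \approx 3.1058$)
$r{\left(F \right)} = 9 + \frac{\sqrt{-3 + F}}{F}$
$\frac{\left(P - r{\left(5 \right)}\right) - 37430}{-33912 + 19137} = \frac{\left(\frac{78595903}{25306385} - \left(9 + \frac{\sqrt{-3 + 5}}{5}\right)\right) - 37430}{-33912 + 19137} = \frac{\left(\frac{78595903}{25306385} - \left(9 + \frac{\sqrt{2}}{5}\right)\right) - 37430}{-14775} = \left(\left(\frac{78595903}{25306385} - \left(9 + \frac{\sqrt{2}}{5}\right)\right) - 37430\right) \left(- \frac{1}{14775}\right) = \left(\left(- \frac{149161562}{25306385} - \frac{\sqrt{2}}{5}\right) - 37430\right) \left(- \frac{1}{14775}\right) = \left(- \frac{947367152112}{25306385} - \frac{\sqrt{2}}{5}\right) \left(- \frac{1}{14775}\right) = \frac{315789050704}{124633946125} + \frac{\sqrt{2}}{73875}$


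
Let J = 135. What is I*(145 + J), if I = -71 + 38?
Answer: -9240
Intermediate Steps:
I = -33
I*(145 + J) = -33*(145 + 135) = -33*280 = -9240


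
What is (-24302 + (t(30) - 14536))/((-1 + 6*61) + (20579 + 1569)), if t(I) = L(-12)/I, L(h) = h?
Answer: -194192/112565 ≈ -1.7252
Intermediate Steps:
t(I) = -12/I
(-24302 + (t(30) - 14536))/((-1 + 6*61) + (20579 + 1569)) = (-24302 + (-12/30 - 14536))/((-1 + 6*61) + (20579 + 1569)) = (-24302 + (-12*1/30 - 14536))/((-1 + 366) + 22148) = (-24302 + (-⅖ - 14536))/(365 + 22148) = (-24302 - 72682/5)/22513 = -194192/5*1/22513 = -194192/112565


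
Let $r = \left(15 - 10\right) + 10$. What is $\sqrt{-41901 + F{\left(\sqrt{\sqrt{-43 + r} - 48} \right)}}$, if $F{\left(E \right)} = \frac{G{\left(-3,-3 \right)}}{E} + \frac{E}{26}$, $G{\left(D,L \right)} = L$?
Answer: $\sqrt{-41901 - \frac{3}{\sqrt{-48 + 2 i \sqrt{7}}} + \frac{\sqrt{-48 + 2 i \sqrt{7}}}{26}} \approx 0.002 + 204.7 i$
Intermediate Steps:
$r = 15$ ($r = 5 + 10 = 15$)
$F{\left(E \right)} = - \frac{3}{E} + \frac{E}{26}$
$\sqrt{-41901 + F{\left(\sqrt{\sqrt{-43 + r} - 48} \right)}} = \sqrt{-41901 + \left(- \frac{3}{\sqrt{\sqrt{-43 + 15} - 48}} + \frac{\sqrt{\sqrt{-43 + 15} - 48}}{26}\right)} = \sqrt{-41901 + \left(- \frac{3}{\sqrt{\sqrt{-28} - 48}} + \frac{\sqrt{\sqrt{-28} - 48}}{26}\right)} = \sqrt{-41901 + \left(- \frac{3}{\sqrt{2 i \sqrt{7} - 48}} + \frac{\sqrt{2 i \sqrt{7} - 48}}{26}\right)} = \sqrt{-41901 + \left(- \frac{3}{\sqrt{-48 + 2 i \sqrt{7}}} + \frac{\sqrt{-48 + 2 i \sqrt{7}}}{26}\right)} = \sqrt{-41901 - \frac{3}{\sqrt{-48 + 2 i \sqrt{7}}} + \frac{\sqrt{-48 + 2 i \sqrt{7}}}{26}}$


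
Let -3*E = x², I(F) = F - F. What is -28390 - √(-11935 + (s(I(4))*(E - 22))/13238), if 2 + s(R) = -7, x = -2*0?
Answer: -28390 - I*√522885551254/6619 ≈ -28390.0 - 109.25*I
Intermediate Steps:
I(F) = 0
x = 0
s(R) = -9 (s(R) = -2 - 7 = -9)
E = 0 (E = -⅓*0² = -⅓*0 = 0)
-28390 - √(-11935 + (s(I(4))*(E - 22))/13238) = -28390 - √(-11935 - 9*(0 - 22)/13238) = -28390 - √(-11935 - 9*(-22)*(1/13238)) = -28390 - √(-11935 + 198*(1/13238)) = -28390 - √(-11935 + 99/6619) = -28390 - √(-78997666/6619) = -28390 - I*√522885551254/6619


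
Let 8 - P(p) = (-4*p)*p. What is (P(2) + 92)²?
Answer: 13456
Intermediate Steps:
P(p) = 8 + 4*p² (P(p) = 8 - (-4*p)*p = 8 - (-4)*p² = 8 + 4*p²)
(P(2) + 92)² = ((8 + 4*2²) + 92)² = ((8 + 4*4) + 92)² = ((8 + 16) + 92)² = (24 + 92)² = 116² = 13456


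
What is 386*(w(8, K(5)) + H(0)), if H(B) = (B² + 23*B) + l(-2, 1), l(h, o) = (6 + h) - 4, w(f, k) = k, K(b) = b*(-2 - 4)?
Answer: -11580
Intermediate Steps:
K(b) = -6*b (K(b) = b*(-6) = -6*b)
l(h, o) = 2 + h
H(B) = B² + 23*B (H(B) = (B² + 23*B) + (2 - 2) = (B² + 23*B) + 0 = B² + 23*B)
386*(w(8, K(5)) + H(0)) = 386*(-6*5 + 0*(23 + 0)) = 386*(-30 + 0*23) = 386*(-30 + 0) = 386*(-30) = -11580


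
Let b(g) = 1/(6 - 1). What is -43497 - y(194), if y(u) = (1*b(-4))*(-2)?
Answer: -217483/5 ≈ -43497.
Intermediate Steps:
b(g) = 1/5
y(u) = -2/5 (y(u) = (1*(1/5))*(-2) = (1/5)*(-2) = -2/5)
-43497 - y(194) = -43497 - 1*(-2/5) = -43497 + 2/5 = -217483/5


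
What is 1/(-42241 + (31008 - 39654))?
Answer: -1/50887 ≈ -1.9651e-5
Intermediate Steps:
1/(-42241 + (31008 - 39654)) = 1/(-42241 - 8646) = 1/(-50887) = -1/50887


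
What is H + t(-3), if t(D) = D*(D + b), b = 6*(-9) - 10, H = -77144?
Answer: -76943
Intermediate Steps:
b = -64 (b = -54 - 10 = -64)
t(D) = D*(-64 + D) (t(D) = D*(D - 64) = D*(-64 + D))
H + t(-3) = -77144 - 3*(-64 - 3) = -77144 - 3*(-67) = -77144 + 201 = -76943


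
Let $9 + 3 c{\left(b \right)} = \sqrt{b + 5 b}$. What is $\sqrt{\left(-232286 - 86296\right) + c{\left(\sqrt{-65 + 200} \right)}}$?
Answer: $\sqrt{-318585 + \sqrt{2} \sqrt[4]{15}} \approx 564.43 i$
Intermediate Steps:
$c{\left(b \right)} = -3 + \frac{\sqrt{6} \sqrt{b}}{3}$ ($c{\left(b \right)} = -3 + \frac{\sqrt{b + 5 b}}{3} = -3 + \frac{\sqrt{6 b}}{3} = -3 + \frac{\sqrt{6} \sqrt{b}}{3}$)
$\sqrt{\left(-232286 - 86296\right) + c{\left(\sqrt{-65 + 200} \right)}} = \sqrt{\left(-232286 - 86296\right) - \left(3 - \frac{\sqrt{6} \sqrt{\sqrt{-65 + 200}}}{3}\right)} = \sqrt{-318582 - \left(3 - \frac{\sqrt{6} \sqrt{\sqrt{135}}}{3}\right)} = \sqrt{-318582 - \left(3 - \frac{\sqrt{6} \sqrt{3 \sqrt{15}}}{3}\right)} = \sqrt{-318582 - \left(3 - \frac{\sqrt{6} \cdot 3^{\frac{3}{4}} \sqrt[4]{5}}{3}\right)} = \sqrt{-318582 - \left(3 - \sqrt{2} \sqrt[4]{15}\right)} = \sqrt{-318585 + \sqrt{2} \sqrt[4]{15}}$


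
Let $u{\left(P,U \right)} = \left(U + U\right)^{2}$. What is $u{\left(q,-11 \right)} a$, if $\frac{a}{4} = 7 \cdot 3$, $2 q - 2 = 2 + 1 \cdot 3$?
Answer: $40656$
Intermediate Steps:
$q = \frac{7}{2}$ ($q = 1 + \frac{2 + 1 \cdot 3}{2} = 1 + \frac{2 + 3}{2} = 1 + \frac{1}{2} \cdot 5 = 1 + \frac{5}{2} = \frac{7}{2} \approx 3.5$)
$u{\left(P,U \right)} = 4 U^{2}$ ($u{\left(P,U \right)} = \left(2 U\right)^{2} = 4 U^{2}$)
$a = 84$ ($a = 4 \cdot 7 \cdot 3 = 4 \cdot 21 = 84$)
$u{\left(q,-11 \right)} a = 4 \left(-11\right)^{2} \cdot 84 = 4 \cdot 121 \cdot 84 = 484 \cdot 84 = 40656$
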